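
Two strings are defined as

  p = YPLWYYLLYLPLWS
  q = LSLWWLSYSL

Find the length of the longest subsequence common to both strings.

5

One common subsequence of length 5: L [3,3], W [4,5], L [7,6], Y [9,8], L [12,10]. dp[14][10] = 5 confirms this is the maximum.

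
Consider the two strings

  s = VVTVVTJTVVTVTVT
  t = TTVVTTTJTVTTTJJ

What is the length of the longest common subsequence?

Match V (s #1, t #3), then V (s #2, t #4), then T (s #3, t #6), then T (s #6, t #7), then J (s #7, t #8), then T (s #8, t #9), then V (s #10, t #10), then T (s #11, t #11), then T (s #13, t #12), then T (s #15, t #13) — 10 characters in the same relative order in both. The LCS DP gives dp[15][15] = 10, so this is optimal.

10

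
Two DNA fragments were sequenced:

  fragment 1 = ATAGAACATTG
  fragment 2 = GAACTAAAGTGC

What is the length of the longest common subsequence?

7

Let dp[i][j] be the LCS length of the first i bases of fragment 1 and the first j bases of fragment 2. dp[i][j] = dp[i-1][j-1]+1 when the i-th and j-th bases match, else max(dp[i-1][j], dp[i][j-1]).
    ·  G  A  A  C  T  A  A  A  G  T  G  C
 ·  0  0  0  0  0  0  0  0  0  0  0  0  0
 A  0  0  1  1  1  1  1  1  1  1  1  1  1
 T  0  0  1  1  1  2  2  2  2  2  2  2  2
 A  0  0  1  2  2  2  3  3  3  3  3  3  3
 G  0  1  1  2  2  2  3  3  3  4  4  4  4
 A  0  1  2  2  2  2  3  4  4  4  4  4  4
 A  0  1  2  3  3  3  3  4  5  5  5  5  5
 C  0  1  2  3  4  4  4  4  5  5  5  5  6
 A  0  1  2  3  4  4  5  5  5  5  5  5  6
 T  0  1  2  3  4  5  5  5  5  5  6  6  6
 T  0  1  2  3  4  5  5  5  5  5  6  6  6
 G  0  1  2  3  4  5  5  5  5  6  6  7  7
dp[11][12] = 7. One LCS (by backtracking along matches): ATAAATG.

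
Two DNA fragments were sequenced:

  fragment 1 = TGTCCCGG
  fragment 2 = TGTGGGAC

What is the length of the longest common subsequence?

Let dp[i][j] be the LCS length of the first i bases of fragment 1 and the first j bases of fragment 2. dp[i][j] = dp[i-1][j-1]+1 when the i-th and j-th bases match, else max(dp[i-1][j], dp[i][j-1]).
    ·  T  G  T  G  G  G  A  C
 ·  0  0  0  0  0  0  0  0  0
 T  0  1  1  1  1  1  1  1  1
 G  0  1  2  2  2  2  2  2  2
 T  0  1  2  3  3  3  3  3  3
 C  0  1  2  3  3  3  3  3  4
 C  0  1  2  3  3  3  3  3  4
 C  0  1  2  3  3  3  3  3  4
 G  0  1  2  3  4  4  4  4  4
 G  0  1  2  3  4  5  5  5  5
dp[8][8] = 5. One LCS (by backtracking along matches): TGTGG.

5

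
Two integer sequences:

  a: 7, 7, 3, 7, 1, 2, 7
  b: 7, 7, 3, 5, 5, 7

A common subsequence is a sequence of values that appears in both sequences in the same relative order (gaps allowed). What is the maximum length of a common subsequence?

4

Let dp[i][j] be the LCS length of the first i values of a and the first j values of b. dp[i][j] = dp[i-1][j-1]+1 when the i-th and j-th values match, else max(dp[i-1][j], dp[i][j-1]).
    ·  7  7  3  5  5  7
 ·  0  0  0  0  0  0  0
 7  0  1  1  1  1  1  1
 7  0  1  2  2  2  2  2
 3  0  1  2  3  3  3  3
 7  0  1  2  3  3  3  4
 1  0  1  2  3  3  3  4
 2  0  1  2  3  3  3  4
 7  0  1  2  3  3  3  4
dp[7][6] = 4. One LCS (by backtracking along matches): 7, 7, 3, 7.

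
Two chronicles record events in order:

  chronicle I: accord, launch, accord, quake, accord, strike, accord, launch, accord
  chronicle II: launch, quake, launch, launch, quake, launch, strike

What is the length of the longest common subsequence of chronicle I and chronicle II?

3

Pick launch at chronicle I[2]=chronicle II[4] → quake at chronicle I[4]=chronicle II[5] → strike at chronicle I[6]=chronicle II[7]; all 3 events appear in both, in order. The LCS DP gives dp[9][7] = 3, so this is optimal.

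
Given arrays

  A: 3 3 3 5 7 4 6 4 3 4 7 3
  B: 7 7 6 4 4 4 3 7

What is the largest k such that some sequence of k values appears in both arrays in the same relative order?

5

Let dp[i][j] be the LCS length of the first i values of A and the first j values of B. dp[i][j] = dp[i-1][j-1]+1 when the i-th and j-th values match, else max(dp[i-1][j], dp[i][j-1]).
    ·  7  7  6  4  4  4  3  7
 ·  0  0  0  0  0  0  0  0  0
 3  0  0  0  0  0  0  0  1  1
 3  0  0  0  0  0  0  0  1  1
 3  0  0  0  0  0  0  0  1  1
 5  0  0  0  0  0  0  0  1  1
 7  0  1  1  1  1  1  1  1  2
 4  0  1  1  1  2  2  2  2  2
 6  0  1  1  2  2  2  2  2  2
 4  0  1  1  2  3  3  3  3  3
 3  0  1  1  2  3  3  3  4  4
 4  0  1  1  2  3  4  4  4  4
 7  0  1  2  2  3  4  4  4  5
 3  0  1  2  2  3  4  4  5  5
dp[12][8] = 5. One LCS (by backtracking along matches): 7, 4, 4, 3, 7.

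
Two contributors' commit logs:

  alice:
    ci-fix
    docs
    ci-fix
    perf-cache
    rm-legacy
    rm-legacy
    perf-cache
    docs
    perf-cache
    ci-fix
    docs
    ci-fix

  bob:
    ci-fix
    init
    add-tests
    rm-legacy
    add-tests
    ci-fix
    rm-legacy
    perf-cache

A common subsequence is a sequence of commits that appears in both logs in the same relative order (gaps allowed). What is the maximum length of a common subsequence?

4

Pick ci-fix [1,1] → ci-fix [3,6] → rm-legacy [6,7] → perf-cache [9,8]; all 4 commits appear in both, in order. The LCS DP gives dp[12][8] = 4, so this is optimal.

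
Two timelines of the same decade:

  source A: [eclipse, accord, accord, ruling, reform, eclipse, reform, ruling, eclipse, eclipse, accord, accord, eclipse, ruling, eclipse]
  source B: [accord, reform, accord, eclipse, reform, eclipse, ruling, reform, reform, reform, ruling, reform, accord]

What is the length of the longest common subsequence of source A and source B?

Match accord [2,1], then accord [3,3], then ruling [4,7], then reform [5,9], then reform [7,10], then ruling [8,11], then accord [12,13] — 7 events in the same relative order in both. The LCS DP gives dp[15][13] = 7, so this is optimal.

7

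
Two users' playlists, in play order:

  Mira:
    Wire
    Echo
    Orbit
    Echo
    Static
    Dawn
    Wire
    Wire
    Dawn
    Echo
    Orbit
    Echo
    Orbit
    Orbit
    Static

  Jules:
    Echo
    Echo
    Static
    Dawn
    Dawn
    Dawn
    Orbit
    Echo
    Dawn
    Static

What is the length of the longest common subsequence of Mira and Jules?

Pick Echo at Mira[2]=Jules[1], Echo at Mira[4]=Jules[2], Static at Mira[5]=Jules[3], Dawn at Mira[6]=Jules[5], Dawn at Mira[9]=Jules[6], Orbit at Mira[11]=Jules[7], Echo at Mira[12]=Jules[8], Static at Mira[15]=Jules[10]; all 8 songs appear in both, in order. dp[15][10] = 8 confirms this is the maximum.

8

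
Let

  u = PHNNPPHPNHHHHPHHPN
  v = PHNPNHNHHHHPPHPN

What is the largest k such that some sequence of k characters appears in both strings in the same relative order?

Match P at u[1]=v[1], then H at u[2]=v[2], then N at u[3]=v[3], then N at u[4]=v[5], then H at u[7]=v[6], then N at u[9]=v[7], then H at u[10]=v[8], then H at u[11]=v[9], then H at u[12]=v[10], then H at u[13]=v[11], then P at u[14]=v[13], then H at u[16]=v[14], then P at u[17]=v[15], then N at u[18]=v[16] — 14 characters in the same relative order in both. The LCS DP gives dp[18][16] = 14, so this is optimal.

14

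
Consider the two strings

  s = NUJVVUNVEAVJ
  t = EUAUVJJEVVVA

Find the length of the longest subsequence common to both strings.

Let dp[i][j] be the LCS length of the first i characters of s and the first j characters of t. dp[i][j] = dp[i-1][j-1]+1 when the i-th and j-th characters match, else max(dp[i-1][j], dp[i][j-1]).
    ·  E  U  A  U  V  J  J  E  V  V  V  A
 ·  0  0  0  0  0  0  0  0  0  0  0  0  0
 N  0  0  0  0  0  0  0  0  0  0  0  0  0
 U  0  0  1  1  1  1  1  1  1  1  1  1  1
 J  0  0  1  1  1  1  2  2  2  2  2  2  2
 V  0  0  1  1  1  2  2  2  2  3  3  3  3
 V  0  0  1  1  1  2  2  2  2  3  4  4  4
 U  0  0  1  1  2  2  2  2  2  3  4  4  4
 N  0  0  1  1  2  2  2  2  2  3  4  4  4
 V  0  0  1  1  2  3  3  3  3  3  4  5  5
 E  0  1  1  1  2  3  3  3  4  4  4  5  5
 A  0  1  1  2  2  3  3  3  4  4  4  5  6
 V  0  1  1  2  2  3  3  3  4  5  5  5  6
 J  0  1  1  2  2  3  4  4  4  5  5  5  6
dp[12][12] = 6. One LCS (by backtracking along matches): UJVVVA.

6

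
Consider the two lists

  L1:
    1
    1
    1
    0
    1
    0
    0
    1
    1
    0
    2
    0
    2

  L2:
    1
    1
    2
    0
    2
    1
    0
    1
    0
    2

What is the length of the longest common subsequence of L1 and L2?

Pick 1 (L1 #1, L2 #1) → 1 (L1 #2, L2 #2) → 0 (L1 #4, L2 #4) → 1 (L1 #5, L2 #6) → 0 (L1 #7, L2 #7) → 1 (L1 #9, L2 #8) → 0 (L1 #12, L2 #9) → 2 (L1 #13, L2 #10); all 8 values appear in both, in order, and the DP table's final entry dp[13][10] is also 8, so no common subsequence is longer.

8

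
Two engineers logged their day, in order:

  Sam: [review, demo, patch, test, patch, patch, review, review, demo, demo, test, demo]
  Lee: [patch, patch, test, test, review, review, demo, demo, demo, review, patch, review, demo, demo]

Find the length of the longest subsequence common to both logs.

7

Pick patch [3,2], then test [4,4], then review [7,5], then review [8,6], then demo [9,9], then demo [10,13], then demo [12,14]; all 7 tasks appear in both, in order, and the DP table's final entry dp[12][14] is also 7, so no common subsequence is longer.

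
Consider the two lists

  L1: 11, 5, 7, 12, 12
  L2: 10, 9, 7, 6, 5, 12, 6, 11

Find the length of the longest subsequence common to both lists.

Let dp[i][j] be the LCS length of the first i values of L1 and the first j values of L2. dp[i][j] = dp[i-1][j-1]+1 when the i-th and j-th values match, else max(dp[i-1][j], dp[i][j-1]).
    · 10  9  7  6  5 12  6 11
 ·  0  0  0  0  0  0  0  0  0
11  0  0  0  0  0  0  0  0  1
 5  0  0  0  0  0  1  1  1  1
 7  0  0  0  1  1  1  1  1  1
12  0  0  0  1  1  1  2  2  2
12  0  0  0  1  1  1  2  2  2
dp[5][8] = 2. One LCS (by backtracking along matches): 5, 12.

2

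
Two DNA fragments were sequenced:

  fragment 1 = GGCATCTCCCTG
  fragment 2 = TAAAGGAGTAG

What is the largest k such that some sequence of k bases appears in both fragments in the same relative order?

One common subsequence of length 5: G (fragment 1 #1, fragment 2 #5) → G (fragment 1 #2, fragment 2 #6) → A (fragment 1 #4, fragment 2 #7) → T (fragment 1 #5, fragment 2 #9) → G (fragment 1 #12, fragment 2 #11). Since dp[12][11] = 5, nothing longer is possible.

5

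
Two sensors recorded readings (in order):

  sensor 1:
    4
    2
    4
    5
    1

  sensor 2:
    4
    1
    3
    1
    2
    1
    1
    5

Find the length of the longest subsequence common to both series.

Let dp[i][j] be the LCS length of the first i values of sensor 1 and the first j values of sensor 2. dp[i][j] = dp[i-1][j-1]+1 when the i-th and j-th values match, else max(dp[i-1][j], dp[i][j-1]).
    ·  4  1  3  1  2  1  1  5
 ·  0  0  0  0  0  0  0  0  0
 4  0  1  1  1  1  1  1  1  1
 2  0  1  1  1  1  2  2  2  2
 4  0  1  1  1  1  2  2  2  2
 5  0  1  1  1  1  2  2  2  3
 1  0  1  2  2  2  2  3  3  3
dp[5][8] = 3. One LCS (by backtracking along matches): 4, 2, 5.

3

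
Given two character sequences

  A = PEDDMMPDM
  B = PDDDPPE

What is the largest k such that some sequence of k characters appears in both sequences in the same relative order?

4

Let dp[i][j] be the LCS length of the first i characters of A and the first j characters of B. dp[i][j] = dp[i-1][j-1]+1 when the i-th and j-th characters match, else max(dp[i-1][j], dp[i][j-1]).
    ·  P  D  D  D  P  P  E
 ·  0  0  0  0  0  0  0  0
 P  0  1  1  1  1  1  1  1
 E  0  1  1  1  1  1  1  2
 D  0  1  2  2  2  2  2  2
 D  0  1  2  3  3  3  3  3
 M  0  1  2  3  3  3  3  3
 M  0  1  2  3  3  3  3  3
 P  0  1  2  3  3  4  4  4
 D  0  1  2  3  4  4  4  4
 M  0  1  2  3  4  4  4  4
dp[9][7] = 4. One LCS (by backtracking along matches): PDDP.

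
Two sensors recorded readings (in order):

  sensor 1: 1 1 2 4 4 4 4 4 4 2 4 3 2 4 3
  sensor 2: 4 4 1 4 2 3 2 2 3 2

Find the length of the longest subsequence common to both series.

7

Let dp[i][j] be the LCS length of the first i values of sensor 1 and the first j values of sensor 2. dp[i][j] = dp[i-1][j-1]+1 when the i-th and j-th values match, else max(dp[i-1][j], dp[i][j-1]).
    ·  4  4  1  4  2  3  2  2  3  2
 ·  0  0  0  0  0  0  0  0  0  0  0
 1  0  0  0  1  1  1  1  1  1  1  1
 1  0  0  0  1  1  1  1  1  1  1  1
 2  0  0  0  1  1  2  2  2  2  2  2
 4  0  1  1  1  2  2  2  2  2  2  2
 4  0  1  2  2  2  2  2  2  2  2  2
 4  0  1  2  2  3  3  3  3  3  3  3
 4  0  1  2  2  3  3  3  3  3  3  3
 4  0  1  2  2  3  3  3  3  3  3  3
 4  0  1  2  2  3  3  3  3  3  3  3
 2  0  1  2  2  3  4  4  4  4  4  4
 4  0  1  2  2  3  4  4  4  4  4  4
 3  0  1  2  2  3  4  5  5  5  5  5
 2  0  1  2  2  3  4  5  6  6  6  6
 4  0  1  2  2  3  4  5  6  6  6  6
 3  0  1  2  2  3  4  5  6  6  7  7
dp[15][10] = 7. One LCS (by backtracking along matches): 4, 4, 4, 2, 3, 2, 3.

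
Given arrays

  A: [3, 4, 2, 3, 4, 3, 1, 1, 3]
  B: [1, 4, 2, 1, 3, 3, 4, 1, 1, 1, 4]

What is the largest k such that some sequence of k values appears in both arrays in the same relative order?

One common subsequence of length 6: 4 [2,2], then 2 [3,3], then 3 [4,6], then 4 [5,7], then 1 [7,9], then 1 [8,10]. dp[9][11] = 6 confirms this is the maximum.

6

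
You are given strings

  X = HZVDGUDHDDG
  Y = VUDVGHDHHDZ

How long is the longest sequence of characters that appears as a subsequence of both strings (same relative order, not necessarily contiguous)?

6

Match V (X #3, Y #1), then D (X #4, Y #3), then G (X #5, Y #5), then D (X #7, Y #7), then H (X #8, Y #9), then D (X #9, Y #10) — 6 characters in the same relative order in both. The LCS DP gives dp[11][11] = 6, so this is optimal.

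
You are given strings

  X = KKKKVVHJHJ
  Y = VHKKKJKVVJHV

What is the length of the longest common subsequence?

8

Match K (X #1, Y #3), then K (X #2, Y #4), then K (X #3, Y #5), then K (X #4, Y #7), then V (X #5, Y #8), then V (X #6, Y #9), then J (X #8, Y #10), then H (X #9, Y #11) — 8 characters in the same relative order in both. dp[10][12] = 8 confirms this is the maximum.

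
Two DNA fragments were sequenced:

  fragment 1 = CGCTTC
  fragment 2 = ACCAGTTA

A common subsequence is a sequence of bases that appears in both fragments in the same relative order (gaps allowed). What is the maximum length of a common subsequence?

4

Let dp[i][j] be the LCS length of the first i bases of fragment 1 and the first j bases of fragment 2. dp[i][j] = dp[i-1][j-1]+1 when the i-th and j-th bases match, else max(dp[i-1][j], dp[i][j-1]).
    ·  A  C  C  A  G  T  T  A
 ·  0  0  0  0  0  0  0  0  0
 C  0  0  1  1  1  1  1  1  1
 G  0  0  1  1  1  2  2  2  2
 C  0  0  1  2  2  2  2  2  2
 T  0  0  1  2  2  2  3  3  3
 T  0  0  1  2  2  2  3  4  4
 C  0  0  1  2  2  2  3  4  4
dp[6][8] = 4. One LCS (by backtracking along matches): CGTT.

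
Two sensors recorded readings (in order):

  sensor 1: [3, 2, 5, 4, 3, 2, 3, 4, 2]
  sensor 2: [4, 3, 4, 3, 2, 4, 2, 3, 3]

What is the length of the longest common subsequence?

Let dp[i][j] be the LCS length of the first i values of sensor 1 and the first j values of sensor 2. dp[i][j] = dp[i-1][j-1]+1 when the i-th and j-th values match, else max(dp[i-1][j], dp[i][j-1]).
    ·  4  3  4  3  2  4  2  3  3
 ·  0  0  0  0  0  0  0  0  0  0
 3  0  0  1  1  1  1  1  1  1  1
 2  0  0  1  1  1  2  2  2  2  2
 5  0  0  1  1  1  2  2  2  2  2
 4  0  1  1  2  2  2  3  3  3  3
 3  0  1  2  2  3  3  3  3  4  4
 2  0  1  2  2  3  4  4  4  4  4
 3  0  1  2  2  3  4  4  4  5  5
 4  0  1  2  3  3  4  5  5  5  5
 2  0  1  2  3  3  4  5  6  6  6
dp[9][9] = 6. One LCS (by backtracking along matches): 3, 4, 3, 2, 4, 2.

6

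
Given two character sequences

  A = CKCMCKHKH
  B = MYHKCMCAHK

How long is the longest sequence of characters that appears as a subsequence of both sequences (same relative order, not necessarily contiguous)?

6

Taking K [2,4] → C [3,5] → M [4,6] → C [5,7] → H [7,9] → K [8,10] gives a common subsequence of length 6. Since dp[9][10] = 6, nothing longer is possible.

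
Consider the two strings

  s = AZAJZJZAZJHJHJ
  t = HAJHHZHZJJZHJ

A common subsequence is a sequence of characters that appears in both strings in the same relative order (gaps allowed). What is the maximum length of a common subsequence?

Pick A (s #3, t #2), then J (s #4, t #3), then Z (s #5, t #6), then Z (s #9, t #8), then J (s #10, t #9), then J (s #12, t #10), then H (s #13, t #12), then J (s #14, t #13); all 8 characters appear in both, in order. dp[14][13] = 8 confirms this is the maximum.

8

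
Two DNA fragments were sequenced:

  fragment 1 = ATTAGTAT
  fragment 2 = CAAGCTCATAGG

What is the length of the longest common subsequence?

Let dp[i][j] be the LCS length of the first i bases of fragment 1 and the first j bases of fragment 2. dp[i][j] = dp[i-1][j-1]+1 when the i-th and j-th bases match, else max(dp[i-1][j], dp[i][j-1]).
    ·  C  A  A  G  C  T  C  A  T  A  G  G
 ·  0  0  0  0  0  0  0  0  0  0  0  0  0
 A  0  0  1  1  1  1  1  1  1  1  1  1  1
 T  0  0  1  1  1  1  2  2  2  2  2  2  2
 T  0  0  1  1  1  1  2  2  2  3  3  3  3
 A  0  0  1  2  2  2  2  2  3  3  4  4  4
 G  0  0  1  2  3  3  3  3  3  3  4  5  5
 T  0  0  1  2  3  3  4  4  4  4  4  5  5
 A  0  0  1  2  3  3  4  4  5  5  5  5  5
 T  0  0  1  2  3  3  4  4  5  6  6  6  6
dp[8][12] = 6. One LCS (by backtracking along matches): AAGTAT.

6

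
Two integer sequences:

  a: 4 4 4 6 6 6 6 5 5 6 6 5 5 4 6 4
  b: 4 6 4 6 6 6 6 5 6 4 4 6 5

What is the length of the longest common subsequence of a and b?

Match 4 at a[1]=b[1] → 4 at a[3]=b[3] → 6 at a[4]=b[4] → 6 at a[5]=b[5] → 6 at a[6]=b[6] → 6 at a[7]=b[7] → 5 at a[9]=b[8] → 6 at a[10]=b[9] → 6 at a[11]=b[12] → 5 at a[13]=b[13] — 10 values in the same relative order in both. The LCS DP gives dp[16][13] = 10, so this is optimal.

10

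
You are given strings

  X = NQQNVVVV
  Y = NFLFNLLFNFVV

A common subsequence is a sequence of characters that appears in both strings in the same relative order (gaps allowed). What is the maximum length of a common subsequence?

4

One common subsequence of length 4: N [1,5]; then N [4,9]; then V [7,11]; then V [8,12]. The LCS DP gives dp[8][12] = 4, so this is optimal.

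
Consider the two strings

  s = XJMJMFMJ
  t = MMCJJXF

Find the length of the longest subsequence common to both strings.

3

Taking J [2,4], then J [4,5], then F [6,7] gives a common subsequence of length 3. dp[8][7] = 3 confirms this is the maximum.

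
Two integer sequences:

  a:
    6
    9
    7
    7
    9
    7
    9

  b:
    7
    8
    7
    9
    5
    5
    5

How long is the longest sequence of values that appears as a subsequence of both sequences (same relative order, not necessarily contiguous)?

3

Let dp[i][j] be the LCS length of the first i values of a and the first j values of b. dp[i][j] = dp[i-1][j-1]+1 when the i-th and j-th values match, else max(dp[i-1][j], dp[i][j-1]).
    ·  7  8  7  9  5  5  5
 ·  0  0  0  0  0  0  0  0
 6  0  0  0  0  0  0  0  0
 9  0  0  0  0  1  1  1  1
 7  0  1  1  1  1  1  1  1
 7  0  1  1  2  2  2  2  2
 9  0  1  1  2  3  3  3  3
 7  0  1  1  2  3  3  3  3
 9  0  1  1  2  3  3  3  3
dp[7][7] = 3. One LCS (by backtracking along matches): 7, 7, 9.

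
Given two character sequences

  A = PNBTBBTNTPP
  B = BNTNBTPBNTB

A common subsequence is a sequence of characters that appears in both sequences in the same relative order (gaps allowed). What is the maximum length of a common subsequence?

6

Taking N (A #2, B #4), then B (A #3, B #5), then T (A #4, B #6), then B (A #6, B #8), then N (A #8, B #9), then T (A #9, B #10) gives a common subsequence of length 6, and the DP table's final entry dp[11][11] is also 6, so no common subsequence is longer.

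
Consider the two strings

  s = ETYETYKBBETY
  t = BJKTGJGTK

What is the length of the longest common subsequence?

3

Let dp[i][j] be the LCS length of the first i characters of s and the first j characters of t. dp[i][j] = dp[i-1][j-1]+1 when the i-th and j-th characters match, else max(dp[i-1][j], dp[i][j-1]).
    ·  B  J  K  T  G  J  G  T  K
 ·  0  0  0  0  0  0  0  0  0  0
 E  0  0  0  0  0  0  0  0  0  0
 T  0  0  0  0  1  1  1  1  1  1
 Y  0  0  0  0  1  1  1  1  1  1
 E  0  0  0  0  1  1  1  1  1  1
 T  0  0  0  0  1  1  1  1  2  2
 Y  0  0  0  0  1  1  1  1  2  2
 K  0  0  0  1  1  1  1  1  2  3
 B  0  1  1  1  1  1  1  1  2  3
 B  0  1  1  1  1  1  1  1  2  3
 E  0  1  1  1  1  1  1  1  2  3
 T  0  1  1  1  2  2  2  2  2  3
 Y  0  1  1  1  2  2  2  2  2  3
dp[12][9] = 3. One LCS (by backtracking along matches): TTK.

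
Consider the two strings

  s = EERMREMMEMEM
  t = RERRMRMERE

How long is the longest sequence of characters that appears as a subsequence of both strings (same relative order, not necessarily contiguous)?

Match E (s #1, t #2); then R (s #3, t #4); then M (s #4, t #5); then R (s #5, t #6); then M (s #8, t #7); then E (s #9, t #8); then E (s #11, t #10) — 7 characters in the same relative order in both. dp[12][10] = 7 confirms this is the maximum.

7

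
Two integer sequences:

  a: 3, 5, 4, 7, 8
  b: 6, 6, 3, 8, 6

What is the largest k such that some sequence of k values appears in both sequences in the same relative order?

2

Match 3 at a[1]=b[3], then 8 at a[5]=b[4] — 2 values in the same relative order in both. Since dp[5][5] = 2, nothing longer is possible.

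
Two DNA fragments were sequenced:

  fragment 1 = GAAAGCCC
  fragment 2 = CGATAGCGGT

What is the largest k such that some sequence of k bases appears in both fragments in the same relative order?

5

Let dp[i][j] be the LCS length of the first i bases of fragment 1 and the first j bases of fragment 2. dp[i][j] = dp[i-1][j-1]+1 when the i-th and j-th bases match, else max(dp[i-1][j], dp[i][j-1]).
    ·  C  G  A  T  A  G  C  G  G  T
 ·  0  0  0  0  0  0  0  0  0  0  0
 G  0  0  1  1  1  1  1  1  1  1  1
 A  0  0  1  2  2  2  2  2  2  2  2
 A  0  0  1  2  2  3  3  3  3  3  3
 A  0  0  1  2  2  3  3  3  3  3  3
 G  0  0  1  2  2  3  4  4  4  4  4
 C  0  1  1  2  2  3  4  5  5  5  5
 C  0  1  1  2  2  3  4  5  5  5  5
 C  0  1  1  2  2  3  4  5  5  5  5
dp[8][10] = 5. One LCS (by backtracking along matches): GAAGC.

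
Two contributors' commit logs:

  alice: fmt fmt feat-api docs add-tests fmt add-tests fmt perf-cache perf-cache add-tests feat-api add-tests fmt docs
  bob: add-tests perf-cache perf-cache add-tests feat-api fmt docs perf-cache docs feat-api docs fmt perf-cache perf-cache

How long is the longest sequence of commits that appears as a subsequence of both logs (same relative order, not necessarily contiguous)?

One common subsequence of length 7: add-tests (alice #7, bob #1); then perf-cache (alice #9, bob #2); then perf-cache (alice #10, bob #3); then add-tests (alice #11, bob #4); then feat-api (alice #12, bob #5); then fmt (alice #14, bob #6); then docs (alice #15, bob #11). The LCS DP gives dp[15][14] = 7, so this is optimal.

7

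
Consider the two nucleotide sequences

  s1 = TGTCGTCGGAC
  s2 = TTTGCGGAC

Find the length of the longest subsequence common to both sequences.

Let dp[i][j] be the LCS length of the first i bases of s1 and the first j bases of s2. dp[i][j] = dp[i-1][j-1]+1 when the i-th and j-th bases match, else max(dp[i-1][j], dp[i][j-1]).
    ·  T  T  T  G  C  G  G  A  C
 ·  0  0  0  0  0  0  0  0  0  0
 T  0  1  1  1  1  1  1  1  1  1
 G  0  1  1  1  2  2  2  2  2  2
 T  0  1  2  2  2  2  2  2  2  2
 C  0  1  2  2  2  3  3  3  3  3
 G  0  1  2  2  3  3  4  4  4  4
 T  0  1  2  3  3  3  4  4  4  4
 C  0  1  2  3  3  4  4  4  4  5
 G  0  1  2  3  4  4  5  5  5  5
 G  0  1  2  3  4  4  5  6  6  6
 A  0  1  2  3  4  4  5  6  7  7
 C  0  1  2  3  4  5  5  6  7  8
dp[11][9] = 8. One LCS (by backtracking along matches): TTGCGGAC.

8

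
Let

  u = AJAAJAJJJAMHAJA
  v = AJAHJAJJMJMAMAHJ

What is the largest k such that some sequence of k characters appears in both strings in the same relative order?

12

Taking A at u[1]=v[1], then J at u[2]=v[2], then A at u[3]=v[3], then J at u[5]=v[5], then A at u[6]=v[6], then J at u[7]=v[7], then J at u[8]=v[8], then J at u[9]=v[10], then A at u[10]=v[12], then M at u[11]=v[13], then H at u[12]=v[15], then J at u[14]=v[16] gives a common subsequence of length 12. Since dp[15][16] = 12, nothing longer is possible.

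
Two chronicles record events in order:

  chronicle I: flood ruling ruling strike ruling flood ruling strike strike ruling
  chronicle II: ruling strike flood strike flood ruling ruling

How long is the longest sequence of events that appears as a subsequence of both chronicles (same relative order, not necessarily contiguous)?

5

One common subsequence of length 5: flood [1,3]; then strike [4,4]; then flood [6,5]; then ruling [7,6]; then ruling [10,7]. dp[10][7] = 5 confirms this is the maximum.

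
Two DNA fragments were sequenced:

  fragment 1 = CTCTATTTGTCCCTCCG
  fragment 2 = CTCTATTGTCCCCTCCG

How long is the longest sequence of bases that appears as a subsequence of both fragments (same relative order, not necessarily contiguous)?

One common subsequence of length 16: C (fragment 1 #1, fragment 2 #1), T (fragment 1 #2, fragment 2 #2), C (fragment 1 #3, fragment 2 #3), T (fragment 1 #4, fragment 2 #4), A (fragment 1 #5, fragment 2 #5), T (fragment 1 #7, fragment 2 #6), T (fragment 1 #8, fragment 2 #7), G (fragment 1 #9, fragment 2 #8), T (fragment 1 #10, fragment 2 #9), C (fragment 1 #11, fragment 2 #11), C (fragment 1 #12, fragment 2 #12), C (fragment 1 #13, fragment 2 #13), T (fragment 1 #14, fragment 2 #14), C (fragment 1 #15, fragment 2 #15), C (fragment 1 #16, fragment 2 #16), G (fragment 1 #17, fragment 2 #17). Since dp[17][17] = 16, nothing longer is possible.

16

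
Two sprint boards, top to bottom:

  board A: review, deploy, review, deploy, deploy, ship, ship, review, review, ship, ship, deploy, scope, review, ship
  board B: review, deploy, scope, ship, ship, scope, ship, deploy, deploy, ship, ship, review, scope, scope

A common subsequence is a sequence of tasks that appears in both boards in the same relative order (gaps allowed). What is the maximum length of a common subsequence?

Match review (board A #1, board B #1), deploy (board A #2, board B #2), deploy (board A #4, board B #8), deploy (board A #5, board B #9), ship (board A #6, board B #10), ship (board A #7, board B #11), review (board A #8, board B #12), scope (board A #13, board B #14) — 8 tasks in the same relative order in both. dp[15][14] = 8 confirms this is the maximum.

8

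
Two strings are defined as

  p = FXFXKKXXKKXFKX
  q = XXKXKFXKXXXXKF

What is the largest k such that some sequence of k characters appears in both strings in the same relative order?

8

One common subsequence of length 8: X (p #2, q #4), then F (p #3, q #6), then X (p #4, q #7), then K (p #5, q #8), then X (p #7, q #11), then X (p #8, q #12), then K (p #10, q #13), then F (p #12, q #14), and the DP table's final entry dp[14][14] is also 8, so no common subsequence is longer.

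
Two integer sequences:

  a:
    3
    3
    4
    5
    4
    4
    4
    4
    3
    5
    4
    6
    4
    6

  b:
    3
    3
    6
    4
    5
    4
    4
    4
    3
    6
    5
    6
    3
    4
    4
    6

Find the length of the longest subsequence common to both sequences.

12

Match 3 at a[1]=b[1], then 3 at a[2]=b[2], then 4 at a[3]=b[4], then 5 at a[4]=b[5], then 4 at a[6]=b[6], then 4 at a[7]=b[7], then 4 at a[8]=b[8], then 3 at a[9]=b[9], then 5 at a[10]=b[11], then 4 at a[11]=b[14], then 4 at a[13]=b[15], then 6 at a[14]=b[16] — 12 values in the same relative order in both. The LCS DP gives dp[14][16] = 12, so this is optimal.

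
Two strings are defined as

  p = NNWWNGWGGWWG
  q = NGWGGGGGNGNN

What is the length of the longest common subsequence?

6

Pick N (p #1, q #1) → W (p #3, q #3) → G (p #6, q #6) → G (p #8, q #7) → G (p #9, q #8) → G (p #12, q #10); all 6 characters appear in both, in order. Since dp[12][12] = 6, nothing longer is possible.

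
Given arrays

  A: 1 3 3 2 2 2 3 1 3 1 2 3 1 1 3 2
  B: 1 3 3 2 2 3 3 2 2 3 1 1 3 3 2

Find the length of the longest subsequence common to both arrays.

13

One common subsequence of length 13: 1 at A[1]=B[1]; then 3 at A[2]=B[2]; then 3 at A[3]=B[3]; then 2 at A[5]=B[4]; then 2 at A[6]=B[5]; then 3 at A[7]=B[6]; then 3 at A[9]=B[7]; then 2 at A[11]=B[9]; then 3 at A[12]=B[10]; then 1 at A[13]=B[11]; then 1 at A[14]=B[12]; then 3 at A[15]=B[14]; then 2 at A[16]=B[15]. dp[16][15] = 13 confirms this is the maximum.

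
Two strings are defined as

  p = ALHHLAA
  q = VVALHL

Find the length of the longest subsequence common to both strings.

4

Pick A at p[1]=q[3], then L at p[2]=q[4], then H at p[4]=q[5], then L at p[5]=q[6]; all 4 characters appear in both, in order. Since dp[7][6] = 4, nothing longer is possible.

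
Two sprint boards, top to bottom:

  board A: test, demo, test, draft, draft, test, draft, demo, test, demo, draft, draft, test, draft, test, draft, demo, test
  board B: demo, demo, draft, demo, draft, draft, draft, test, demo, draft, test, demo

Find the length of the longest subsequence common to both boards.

9

Match demo at board A[2]=board B[4], then draft at board A[4]=board B[5], then draft at board A[5]=board B[6], then draft at board A[7]=board B[7], then test at board A[9]=board B[8], then demo at board A[10]=board B[9], then draft at board A[14]=board B[10], then test at board A[15]=board B[11], then demo at board A[17]=board B[12] — 9 tasks in the same relative order in both. Since dp[18][12] = 9, nothing longer is possible.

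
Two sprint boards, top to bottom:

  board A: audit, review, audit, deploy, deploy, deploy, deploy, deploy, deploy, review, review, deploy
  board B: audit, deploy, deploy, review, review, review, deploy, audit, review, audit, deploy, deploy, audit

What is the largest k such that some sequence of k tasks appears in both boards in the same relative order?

Pick audit [3,1] → deploy [4,2] → deploy [5,3] → deploy [6,7] → deploy [7,11] → deploy [8,12]; all 6 tasks appear in both, in order. Since dp[12][13] = 6, nothing longer is possible.

6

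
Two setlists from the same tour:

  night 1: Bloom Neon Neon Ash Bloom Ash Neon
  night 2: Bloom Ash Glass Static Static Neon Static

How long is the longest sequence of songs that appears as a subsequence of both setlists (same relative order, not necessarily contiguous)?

3

One common subsequence of length 3: Bloom [1,1], then Ash [4,2], then Neon [7,6], and the DP table's final entry dp[7][7] is also 3, so no common subsequence is longer.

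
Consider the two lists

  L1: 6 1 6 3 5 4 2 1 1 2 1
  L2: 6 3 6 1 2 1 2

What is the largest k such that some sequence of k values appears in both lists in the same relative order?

Pick 6 at L1[1]=L2[3], then 1 at L1[2]=L2[4], then 2 at L1[7]=L2[5], then 1 at L1[9]=L2[6], then 2 at L1[10]=L2[7]; all 5 values appear in both, in order. Since dp[11][7] = 5, nothing longer is possible.

5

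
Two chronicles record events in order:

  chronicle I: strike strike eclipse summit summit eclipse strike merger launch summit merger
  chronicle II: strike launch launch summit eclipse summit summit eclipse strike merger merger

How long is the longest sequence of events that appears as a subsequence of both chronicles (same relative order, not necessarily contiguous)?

Match strike [1,1], then eclipse [3,5], then summit [4,6], then summit [5,7], then eclipse [6,8], then strike [7,9], then merger [8,10], then merger [11,11] — 8 events in the same relative order in both. Since dp[11][11] = 8, nothing longer is possible.

8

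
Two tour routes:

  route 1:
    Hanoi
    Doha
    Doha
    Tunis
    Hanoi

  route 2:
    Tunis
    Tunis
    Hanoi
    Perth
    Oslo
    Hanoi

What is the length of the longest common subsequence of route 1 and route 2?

Match Hanoi [1,3]; then Hanoi [5,6] — 2 stops in the same relative order in both, and the DP table's final entry dp[5][6] is also 2, so no common subsequence is longer.

2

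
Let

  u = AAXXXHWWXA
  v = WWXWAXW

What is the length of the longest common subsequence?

Match W (u #7, v #1) → W (u #8, v #2) → X (u #9, v #3) → A (u #10, v #5) — 4 characters in the same relative order in both. dp[10][7] = 4 confirms this is the maximum.

4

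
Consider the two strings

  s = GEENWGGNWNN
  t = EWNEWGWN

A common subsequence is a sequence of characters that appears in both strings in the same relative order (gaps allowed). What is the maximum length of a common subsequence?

6

Pick E (s #2, t #1) → E (s #3, t #4) → W (s #5, t #5) → G (s #7, t #6) → W (s #9, t #7) → N (s #11, t #8); all 6 characters appear in both, in order. dp[11][8] = 6 confirms this is the maximum.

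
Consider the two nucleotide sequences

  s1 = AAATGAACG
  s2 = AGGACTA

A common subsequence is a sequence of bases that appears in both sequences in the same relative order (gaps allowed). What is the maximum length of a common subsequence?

4

Taking A [1,1], A [2,4], T [4,6], A [7,7] gives a common subsequence of length 4, and the DP table's final entry dp[9][7] is also 4, so no common subsequence is longer.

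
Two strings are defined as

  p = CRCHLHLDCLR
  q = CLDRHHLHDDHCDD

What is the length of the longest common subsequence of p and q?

Taking C (p #1, q #1), R (p #2, q #4), H (p #4, q #6), L (p #5, q #7), H (p #6, q #8), D (p #8, q #10), C (p #9, q #12) gives a common subsequence of length 7. dp[11][14] = 7 confirms this is the maximum.

7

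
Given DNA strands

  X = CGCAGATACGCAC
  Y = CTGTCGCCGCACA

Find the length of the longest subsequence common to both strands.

One common subsequence of length 9: C (X #1, Y #1) → G (X #2, Y #3) → C (X #3, Y #5) → G (X #5, Y #6) → C (X #9, Y #8) → G (X #10, Y #9) → C (X #11, Y #10) → A (X #12, Y #11) → C (X #13, Y #12). Since dp[13][13] = 9, nothing longer is possible.

9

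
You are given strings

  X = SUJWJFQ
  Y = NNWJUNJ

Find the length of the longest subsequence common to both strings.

2

Let dp[i][j] be the LCS length of the first i characters of X and the first j characters of Y. dp[i][j] = dp[i-1][j-1]+1 when the i-th and j-th characters match, else max(dp[i-1][j], dp[i][j-1]).
    ·  N  N  W  J  U  N  J
 ·  0  0  0  0  0  0  0  0
 S  0  0  0  0  0  0  0  0
 U  0  0  0  0  0  1  1  1
 J  0  0  0  0  1  1  1  2
 W  0  0  0  1  1  1  1  2
 J  0  0  0  1  2  2  2  2
 F  0  0  0  1  2  2  2  2
 Q  0  0  0  1  2  2  2  2
dp[7][7] = 2. One LCS (by backtracking along matches): UJ.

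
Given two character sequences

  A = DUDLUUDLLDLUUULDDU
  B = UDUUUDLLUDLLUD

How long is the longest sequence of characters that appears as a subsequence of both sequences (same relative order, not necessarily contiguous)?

11

Taking D (A #1, B #2) → U (A #2, B #3) → U (A #5, B #4) → U (A #6, B #5) → D (A #7, B #6) → L (A #8, B #7) → L (A #9, B #8) → D (A #10, B #10) → L (A #11, B #12) → U (A #14, B #13) → D (A #17, B #14) gives a common subsequence of length 11. Since dp[18][14] = 11, nothing longer is possible.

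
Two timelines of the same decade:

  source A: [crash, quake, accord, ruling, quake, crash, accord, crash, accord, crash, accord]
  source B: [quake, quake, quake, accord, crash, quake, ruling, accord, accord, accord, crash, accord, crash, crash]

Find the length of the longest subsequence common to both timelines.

Pick crash (source A #1, source B #5); then quake (source A #2, source B #6); then accord (source A #3, source B #10); then crash (source A #6, source B #11); then accord (source A #7, source B #12); then crash (source A #8, source B #13); then crash (source A #10, source B #14); all 7 events appear in both, in order. Since dp[11][14] = 7, nothing longer is possible.

7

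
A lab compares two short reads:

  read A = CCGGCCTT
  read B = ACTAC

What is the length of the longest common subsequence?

One common subsequence of length 2: C (read A #1, read B #2) → C (read A #6, read B #5). The LCS DP gives dp[8][5] = 2, so this is optimal.

2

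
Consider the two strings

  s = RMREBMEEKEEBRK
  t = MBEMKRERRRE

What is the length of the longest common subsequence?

Pick M [2,1]; then E [4,3]; then M [6,4]; then K [9,5]; then E [10,7]; then E [11,11]; all 6 characters appear in both, in order. dp[14][11] = 6 confirms this is the maximum.

6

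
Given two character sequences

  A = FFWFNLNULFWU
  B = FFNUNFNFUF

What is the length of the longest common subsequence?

6

One common subsequence of length 6: F [1,1]; then F [2,2]; then F [4,6]; then N [5,7]; then U [8,9]; then F [10,10]. Since dp[12][10] = 6, nothing longer is possible.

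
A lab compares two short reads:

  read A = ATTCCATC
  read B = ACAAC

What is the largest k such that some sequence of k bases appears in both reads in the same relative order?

Pick A (read A #1, read B #1); then C (read A #4, read B #2); then A (read A #6, read B #4); then C (read A #8, read B #5); all 4 bases appear in both, in order. dp[8][5] = 4 confirms this is the maximum.

4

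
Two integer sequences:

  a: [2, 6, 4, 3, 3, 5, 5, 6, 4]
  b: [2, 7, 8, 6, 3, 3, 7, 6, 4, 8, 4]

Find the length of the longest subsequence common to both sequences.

Taking 2 at a[1]=b[1], 6 at a[2]=b[4], 3 at a[4]=b[5], 3 at a[5]=b[6], 6 at a[8]=b[8], 4 at a[9]=b[11] gives a common subsequence of length 6. dp[9][11] = 6 confirms this is the maximum.

6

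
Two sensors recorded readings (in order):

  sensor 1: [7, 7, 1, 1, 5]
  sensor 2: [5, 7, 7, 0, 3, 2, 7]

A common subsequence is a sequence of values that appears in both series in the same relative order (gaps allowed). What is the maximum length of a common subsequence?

2

One common subsequence of length 2: 7 at sensor 1[1]=sensor 2[3] → 7 at sensor 1[2]=sensor 2[7]. dp[5][7] = 2 confirms this is the maximum.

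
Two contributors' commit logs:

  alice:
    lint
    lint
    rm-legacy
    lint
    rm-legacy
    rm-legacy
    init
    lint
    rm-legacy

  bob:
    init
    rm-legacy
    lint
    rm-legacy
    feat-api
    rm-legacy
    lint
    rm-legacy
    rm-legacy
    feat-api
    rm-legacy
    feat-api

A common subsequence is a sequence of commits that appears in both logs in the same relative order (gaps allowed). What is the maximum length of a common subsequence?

Match lint (alice #1, bob #3), rm-legacy (alice #3, bob #6), lint (alice #4, bob #7), rm-legacy (alice #5, bob #8), rm-legacy (alice #6, bob #9), rm-legacy (alice #9, bob #11) — 6 commits in the same relative order in both, and the DP table's final entry dp[9][12] is also 6, so no common subsequence is longer.

6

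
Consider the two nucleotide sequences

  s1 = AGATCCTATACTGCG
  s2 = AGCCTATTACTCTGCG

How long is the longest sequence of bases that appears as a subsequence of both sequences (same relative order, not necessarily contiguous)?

Taking A at s1[1]=s2[1], then G at s1[2]=s2[2], then C at s1[5]=s2[3], then C at s1[6]=s2[4], then T at s1[7]=s2[5], then A at s1[8]=s2[6], then T at s1[9]=s2[8], then A at s1[10]=s2[9], then C at s1[11]=s2[12], then T at s1[12]=s2[13], then G at s1[13]=s2[14], then C at s1[14]=s2[15], then G at s1[15]=s2[16] gives a common subsequence of length 13. The LCS DP gives dp[15][16] = 13, so this is optimal.

13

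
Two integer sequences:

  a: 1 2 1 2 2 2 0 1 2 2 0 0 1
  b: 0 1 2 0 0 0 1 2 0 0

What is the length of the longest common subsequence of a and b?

Taking 1 [1,2] → 2 [2,3] → 0 [7,6] → 1 [8,7] → 2 [10,8] → 0 [11,9] → 0 [12,10] gives a common subsequence of length 7. The LCS DP gives dp[13][10] = 7, so this is optimal.

7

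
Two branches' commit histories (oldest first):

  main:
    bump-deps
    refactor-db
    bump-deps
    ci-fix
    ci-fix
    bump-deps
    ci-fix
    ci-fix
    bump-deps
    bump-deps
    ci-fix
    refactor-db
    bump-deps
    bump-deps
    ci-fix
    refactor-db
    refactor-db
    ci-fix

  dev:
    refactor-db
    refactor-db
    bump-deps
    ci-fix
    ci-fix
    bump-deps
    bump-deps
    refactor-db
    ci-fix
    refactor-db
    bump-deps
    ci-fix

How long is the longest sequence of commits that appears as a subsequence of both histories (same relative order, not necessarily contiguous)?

Pick refactor-db at main[2]=dev[2], bump-deps at main[3]=dev[3], ci-fix at main[4]=dev[4], ci-fix at main[5]=dev[5], bump-deps at main[6]=dev[6], bump-deps at main[9]=dev[7], ci-fix at main[11]=dev[9], refactor-db at main[12]=dev[10], bump-deps at main[14]=dev[11], ci-fix at main[18]=dev[12]; all 10 commits appear in both, in order. The LCS DP gives dp[18][12] = 10, so this is optimal.

10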